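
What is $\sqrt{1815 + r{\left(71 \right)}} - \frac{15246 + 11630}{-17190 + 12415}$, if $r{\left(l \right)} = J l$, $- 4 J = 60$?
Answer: $\frac{26876}{4775} + 5 \sqrt{30} \approx 33.015$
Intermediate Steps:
$J = -15$ ($J = \left(- \frac{1}{4}\right) 60 = -15$)
$r{\left(l \right)} = - 15 l$
$\sqrt{1815 + r{\left(71 \right)}} - \frac{15246 + 11630}{-17190 + 12415} = \sqrt{1815 - 1065} - \frac{15246 + 11630}{-17190 + 12415} = \sqrt{1815 - 1065} - \frac{26876}{-4775} = \sqrt{750} - 26876 \left(- \frac{1}{4775}\right) = 5 \sqrt{30} - - \frac{26876}{4775} = 5 \sqrt{30} + \frac{26876}{4775} = \frac{26876}{4775} + 5 \sqrt{30}$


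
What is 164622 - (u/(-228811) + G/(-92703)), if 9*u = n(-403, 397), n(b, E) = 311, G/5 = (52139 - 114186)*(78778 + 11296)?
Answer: -8706135525189481/63634398399 ≈ -1.3682e+5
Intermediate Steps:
G = -27944107390 (G = 5*((52139 - 114186)*(78778 + 11296)) = 5*(-62047*90074) = 5*(-5588821478) = -27944107390)
u = 311/9 (u = (⅑)*311 = 311/9 ≈ 34.556)
164622 - (u/(-228811) + G/(-92703)) = 164622 - ((311/9)/(-228811) - 27944107390/(-92703)) = 164622 - ((311/9)*(-1/228811) - 27944107390*(-1/92703)) = 164622 - (-311/2059299 + 27944107390/92703) = 164622 - 1*19181757458429659/63634398399 = 164622 - 19181757458429659/63634398399 = -8706135525189481/63634398399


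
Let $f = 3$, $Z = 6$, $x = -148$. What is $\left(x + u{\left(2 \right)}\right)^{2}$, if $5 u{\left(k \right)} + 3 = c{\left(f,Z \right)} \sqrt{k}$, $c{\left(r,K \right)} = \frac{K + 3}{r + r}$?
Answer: $\frac{1104107}{50} - \frac{2229 \sqrt{2}}{25} \approx 21956.0$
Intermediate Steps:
$c{\left(r,K \right)} = \frac{3 + K}{2 r}$
$u{\left(k \right)} = - \frac{3}{5} + \frac{3 \sqrt{k}}{10}$ ($u{\left(k \right)} = - \frac{3}{5} + \frac{\frac{3 + 6}{2 \cdot 3} \sqrt{k}}{5} = - \frac{3}{5} + \frac{\frac{1}{2} \cdot \frac{1}{3} \cdot 9 \sqrt{k}}{5} = - \frac{3}{5} + \frac{\frac{3}{2} \sqrt{k}}{5} = - \frac{3}{5} + \frac{3 \sqrt{k}}{10}$)
$\left(x + u{\left(2 \right)}\right)^{2} = \left(-148 - \left(\frac{3}{5} - \frac{3 \sqrt{2}}{10}\right)\right)^{2} = \left(- \frac{743}{5} + \frac{3 \sqrt{2}}{10}\right)^{2}$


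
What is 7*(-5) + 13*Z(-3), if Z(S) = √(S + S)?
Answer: -35 + 13*I*√6 ≈ -35.0 + 31.843*I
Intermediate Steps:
Z(S) = √2*√S (Z(S) = √(2*S) = √2*√S)
7*(-5) + 13*Z(-3) = 7*(-5) + 13*(√2*√(-3)) = -35 + 13*(√2*(I*√3)) = -35 + 13*(I*√6) = -35 + 13*I*√6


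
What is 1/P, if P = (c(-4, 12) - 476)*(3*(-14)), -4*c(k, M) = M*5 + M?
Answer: 1/20748 ≈ 4.8197e-5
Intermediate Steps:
c(k, M) = -3*M/2 (c(k, M) = -(M*5 + M)/4 = -(5*M + M)/4 = -3*M/2)
P = 20748 (P = (-3/2*12 - 476)*(3*(-14)) = (-18 - 476)*(-42) = -494*(-42) = 20748)
1/P = 1/20748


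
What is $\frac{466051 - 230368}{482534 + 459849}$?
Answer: $\frac{235683}{942383} \approx 0.25009$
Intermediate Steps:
$\frac{466051 - 230368}{482534 + 459849} = \frac{466051 - 230368}{942383} = \left(466051 - 230368\right) \frac{1}{942383} = 235683 \cdot \frac{1}{942383} = \frac{235683}{942383}$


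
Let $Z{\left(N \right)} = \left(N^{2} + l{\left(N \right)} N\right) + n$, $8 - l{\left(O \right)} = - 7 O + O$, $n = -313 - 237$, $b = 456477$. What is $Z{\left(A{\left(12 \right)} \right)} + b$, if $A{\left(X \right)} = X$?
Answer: $457031$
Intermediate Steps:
$n = -550$ ($n = -313 - 237 = -550$)
$l{\left(O \right)} = 8 + 6 O$ ($l{\left(O \right)} = 8 - \left(- 7 O + O\right) = 8 - - 6 O = 8 + 6 O$)
$Z{\left(N \right)} = -550 + N^{2} + N \left(8 + 6 N\right)$ ($Z{\left(N \right)} = \left(N^{2} + \left(8 + 6 N\right) N\right) - 550 = \left(N^{2} + N \left(8 + 6 N\right)\right) - 550 = -550 + N^{2} + N \left(8 + 6 N\right)$)
$Z{\left(A{\left(12 \right)} \right)} + b = \left(-550 + 7 \cdot 12^{2} + 8 \cdot 12\right) + 456477 = \left(-550 + 7 \cdot 144 + 96\right) + 456477 = \left(-550 + 1008 + 96\right) + 456477 = 554 + 456477 = 457031$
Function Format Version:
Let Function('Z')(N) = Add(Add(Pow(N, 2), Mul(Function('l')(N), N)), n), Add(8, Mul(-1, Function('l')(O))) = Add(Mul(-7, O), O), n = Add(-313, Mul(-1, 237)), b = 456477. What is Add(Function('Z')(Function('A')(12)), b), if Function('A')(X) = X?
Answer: 457031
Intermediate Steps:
n = -550 (n = Add(-313, -237) = -550)
Function('l')(O) = Add(8, Mul(6, O)) (Function('l')(O) = Add(8, Mul(-1, Add(Mul(-7, O), O))) = Add(8, Mul(-1, Mul(-6, O))) = Add(8, Mul(6, O)))
Function('Z')(N) = Add(-550, Pow(N, 2), Mul(N, Add(8, Mul(6, N)))) (Function('Z')(N) = Add(Add(Pow(N, 2), Mul(Add(8, Mul(6, N)), N)), -550) = Add(Add(Pow(N, 2), Mul(N, Add(8, Mul(6, N)))), -550) = Add(-550, Pow(N, 2), Mul(N, Add(8, Mul(6, N)))))
Add(Function('Z')(Function('A')(12)), b) = Add(Add(-550, Mul(7, Pow(12, 2)), Mul(8, 12)), 456477) = Add(Add(-550, Mul(7, 144), 96), 456477) = Add(Add(-550, 1008, 96), 456477) = Add(554, 456477) = 457031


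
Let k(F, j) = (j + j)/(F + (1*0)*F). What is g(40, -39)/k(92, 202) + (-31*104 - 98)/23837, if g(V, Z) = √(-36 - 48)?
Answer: -302/2167 + 46*I*√21/101 ≈ -0.13936 + 2.0871*I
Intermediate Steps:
k(F, j) = 2*j/F (k(F, j) = (2*j)/(F + 0*F) = (2*j)/(F + 0) = (2*j)/F = 2*j/F)
g(V, Z) = 2*I*√21 (g(V, Z) = √(-84) = 2*I*√21)
g(40, -39)/k(92, 202) + (-31*104 - 98)/23837 = (2*I*√21)/((2*202/92)) + (-31*104 - 98)/23837 = (2*I*√21)/((2*202*(1/92))) + (-3224 - 98)*(1/23837) = (2*I*√21)/(101/23) - 3322*1/23837 = (2*I*√21)*(23/101) - 302/2167 = 46*I*√21/101 - 302/2167 = -302/2167 + 46*I*√21/101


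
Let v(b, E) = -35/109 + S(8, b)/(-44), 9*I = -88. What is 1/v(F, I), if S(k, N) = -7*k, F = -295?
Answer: 1199/1141 ≈ 1.0508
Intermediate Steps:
I = -88/9 (I = (1/9)*(-88) = -88/9 ≈ -9.7778)
v(b, E) = 1141/1199 (v(b, E) = -35/109 - 7*8/(-44) = -35*1/109 - 56*(-1/44) = -35/109 + 14/11 = 1141/1199)
1/v(F, I) = 1/(1141/1199) = 1199/1141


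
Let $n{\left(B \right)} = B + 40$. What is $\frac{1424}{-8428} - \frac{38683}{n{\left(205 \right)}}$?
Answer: $- \frac{1665149}{10535} \approx -158.06$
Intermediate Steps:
$n{\left(B \right)} = 40 + B$
$\frac{1424}{-8428} - \frac{38683}{n{\left(205 \right)}} = \frac{1424}{-8428} - \frac{38683}{40 + 205} = 1424 \left(- \frac{1}{8428}\right) - \frac{38683}{245} = - \frac{356}{2107} - \frac{38683}{245} = - \frac{1665149}{10535}$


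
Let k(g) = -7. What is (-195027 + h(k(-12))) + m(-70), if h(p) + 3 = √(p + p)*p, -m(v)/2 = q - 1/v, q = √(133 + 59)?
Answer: -6826051/35 - 16*√3 - 7*I*√14 ≈ -1.9506e+5 - 26.192*I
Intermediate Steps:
q = 8*√3 (q = √192 = 8*√3 ≈ 13.856)
m(v) = -16*√3 + 2/v (m(v) = -2*(8*√3 - 1/v) = -2*(-1/v + 8*√3) = -16*√3 + 2/v)
h(p) = -3 + √2*p^(3/2) (h(p) = -3 + √(p + p)*p = -3 + √(2*p)*p = -3 + (√2*√p)*p = -3 + √2*p^(3/2))
(-195027 + h(k(-12))) + m(-70) = (-195027 + (-3 + √2*(-7)^(3/2))) + (-16*√3 + 2/(-70)) = (-195027 + (-3 + √2*(-7*I*√7))) + (-16*√3 + 2*(-1/70)) = (-195027 + (-3 - 7*I*√14)) + (-16*√3 - 1/35) = (-195030 - 7*I*√14) + (-1/35 - 16*√3) = -6826051/35 - 16*√3 - 7*I*√14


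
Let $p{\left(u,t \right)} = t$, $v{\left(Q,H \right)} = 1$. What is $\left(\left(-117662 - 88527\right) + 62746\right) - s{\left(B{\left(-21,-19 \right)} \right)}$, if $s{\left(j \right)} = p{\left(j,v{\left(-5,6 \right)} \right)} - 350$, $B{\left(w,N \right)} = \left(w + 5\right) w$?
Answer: $-143094$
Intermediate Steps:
$B{\left(w,N \right)} = w \left(5 + w\right)$ ($B{\left(w,N \right)} = \left(5 + w\right) w = w \left(5 + w\right)$)
$s{\left(j \right)} = -349$ ($s{\left(j \right)} = 1 - 350 = -349$)
$\left(\left(-117662 - 88527\right) + 62746\right) - s{\left(B{\left(-21,-19 \right)} \right)} = \left(\left(-117662 - 88527\right) + 62746\right) - -349 = \left(-206189 + 62746\right) + 349 = -143443 + 349 = -143094$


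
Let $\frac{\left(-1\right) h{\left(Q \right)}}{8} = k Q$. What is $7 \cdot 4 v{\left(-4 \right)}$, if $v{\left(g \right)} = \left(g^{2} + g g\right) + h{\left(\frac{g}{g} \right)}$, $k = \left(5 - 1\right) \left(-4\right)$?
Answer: $4480$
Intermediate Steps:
$k = -16$ ($k = 4 \left(-4\right) = -16$)
$h{\left(Q \right)} = 128 Q$ ($h{\left(Q \right)} = - 8 \left(- 16 Q\right) = 128 Q$)
$v{\left(g \right)} = 128 + 2 g^{2}$ ($v{\left(g \right)} = \left(g^{2} + g g\right) + 128 \frac{g}{g} = \left(g^{2} + g^{2}\right) + 128 \cdot 1 = 2 g^{2} + 128 = 128 + 2 g^{2}$)
$7 \cdot 4 v{\left(-4 \right)} = 7 \cdot 4 \left(128 + 2 \left(-4\right)^{2}\right) = 28 \left(128 + 2 \cdot 16\right) = 28 \left(128 + 32\right) = 28 \cdot 160 = 4480$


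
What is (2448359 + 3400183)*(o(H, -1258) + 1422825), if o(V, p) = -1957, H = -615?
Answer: 8310006174456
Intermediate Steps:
(2448359 + 3400183)*(o(H, -1258) + 1422825) = (2448359 + 3400183)*(-1957 + 1422825) = 5848542*1420868 = 8310006174456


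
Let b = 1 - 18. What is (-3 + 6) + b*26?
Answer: -439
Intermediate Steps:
b = -17
(-3 + 6) + b*26 = (-3 + 6) - 17*26 = 3 - 442 = -439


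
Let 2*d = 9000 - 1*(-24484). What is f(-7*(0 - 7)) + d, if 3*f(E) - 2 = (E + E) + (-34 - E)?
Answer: 50243/3 ≈ 16748.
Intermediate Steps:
d = 16742 (d = (9000 - 1*(-24484))/2 = (9000 + 24484)/2 = (1/2)*33484 = 16742)
f(E) = -32/3 + E/3 (f(E) = 2/3 + ((E + E) + (-34 - E))/3 = 2/3 + (2*E + (-34 - E))/3 = 2/3 + (-34 + E)/3 = 2/3 + (-34/3 + E/3) = -32/3 + E/3)
f(-7*(0 - 7)) + d = (-32/3 + (-7*(0 - 7))/3) + 16742 = (-32/3 + (-7*(-7))/3) + 16742 = (-32/3 + (1/3)*49) + 16742 = (-32/3 + 49/3) + 16742 = 17/3 + 16742 = 50243/3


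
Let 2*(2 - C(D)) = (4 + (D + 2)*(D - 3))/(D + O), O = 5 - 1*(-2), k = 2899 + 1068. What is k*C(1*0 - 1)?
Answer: 7934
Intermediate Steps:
k = 3967
O = 7 (O = 5 + 2 = 7)
C(D) = 2 - (4 + (-3 + D)*(2 + D))/(2*(7 + D)) (C(D) = 2 - (4 + (D + 2)*(D - 3))/(2*(D + 7)) = 2 - (4 + (2 + D)*(-3 + D))/(2*(7 + D)) = 2 - (4 + (-3 + D)*(2 + D))/(2*(7 + D)))
k*C(1*0 - 1) = 3967*((30 - (1*0 - 1)**2 + 5*(1*0 - 1))/(2*(7 + (1*0 - 1)))) = 3967*((30 - (0 - 1)**2 + 5*(0 - 1))/(2*(7 + (0 - 1)))) = 3967*((30 - 1*(-1)**2 + 5*(-1))/(2*(7 - 1))) = 3967*((1/2)*(30 - 1*1 - 5)/6) = 3967*((1/2)*(1/6)*(30 - 1 - 5)) = 3967*((1/2)*(1/6)*24) = 3967*2 = 7934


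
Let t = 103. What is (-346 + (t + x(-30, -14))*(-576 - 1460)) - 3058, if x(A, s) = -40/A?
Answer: -647480/3 ≈ -2.1583e+5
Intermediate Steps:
(-346 + (t + x(-30, -14))*(-576 - 1460)) - 3058 = (-346 + (103 - 40/(-30))*(-576 - 1460)) - 3058 = (-346 + (103 - 40*(-1/30))*(-2036)) - 3058 = (-346 + (103 + 4/3)*(-2036)) - 3058 = (-346 + (313/3)*(-2036)) - 3058 = (-346 - 637268/3) - 3058 = -638306/3 - 3058 = -647480/3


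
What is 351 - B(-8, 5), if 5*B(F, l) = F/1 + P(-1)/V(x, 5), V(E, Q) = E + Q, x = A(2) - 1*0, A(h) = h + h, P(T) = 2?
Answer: 3173/9 ≈ 352.56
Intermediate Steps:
A(h) = 2*h
x = 4 (x = 2*2 - 1*0 = 4 + 0 = 4)
B(F, l) = 2/45 + F/5 (B(F, l) = (F/1 + 2/(4 + 5))/5 = (F*1 + 2/9)/5 = (F + 2*(⅑))/5 = (F + 2/9)/5 = (2/9 + F)/5 = 2/45 + F/5)
351 - B(-8, 5) = 351 - (2/45 + (⅕)*(-8)) = 351 - (2/45 - 8/5) = 351 - 1*(-14/9) = 351 + 14/9 = 3173/9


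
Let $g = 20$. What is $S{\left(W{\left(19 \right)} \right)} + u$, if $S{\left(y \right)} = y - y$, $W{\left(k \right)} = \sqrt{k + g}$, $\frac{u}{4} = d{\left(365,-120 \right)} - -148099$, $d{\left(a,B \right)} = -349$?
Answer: $591000$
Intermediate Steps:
$u = 591000$ ($u = 4 \left(-349 - -148099\right) = 4 \left(-349 + 148099\right) = 4 \cdot 147750 = 591000$)
$W{\left(k \right)} = \sqrt{20 + k}$ ($W{\left(k \right)} = \sqrt{k + 20} = \sqrt{20 + k}$)
$S{\left(y \right)} = 0$
$S{\left(W{\left(19 \right)} \right)} + u = 0 + 591000 = 591000$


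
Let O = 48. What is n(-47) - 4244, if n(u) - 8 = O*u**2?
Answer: 101796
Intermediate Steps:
n(u) = 8 + 48*u**2
n(-47) - 4244 = (8 + 48*(-47)**2) - 4244 = (8 + 48*2209) - 4244 = (8 + 106032) - 4244 = 106040 - 4244 = 101796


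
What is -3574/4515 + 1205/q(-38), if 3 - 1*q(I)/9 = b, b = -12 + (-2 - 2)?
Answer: 1609807/257355 ≈ 6.2552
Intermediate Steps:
b = -16 (b = -12 - 4 = -16)
q(I) = 171 (q(I) = 27 - 9*(-16) = 27 + 144 = 171)
-3574/4515 + 1205/q(-38) = -3574/4515 + 1205/171 = 1609807/257355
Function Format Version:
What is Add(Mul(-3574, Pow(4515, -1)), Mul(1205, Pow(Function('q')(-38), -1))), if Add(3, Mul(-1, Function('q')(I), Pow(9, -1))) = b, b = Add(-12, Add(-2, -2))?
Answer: Rational(1609807, 257355) ≈ 6.2552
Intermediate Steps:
b = -16 (b = Add(-12, -4) = -16)
Function('q')(I) = 171 (Function('q')(I) = Add(27, Mul(-9, -16)) = Add(27, 144) = 171)
Add(Mul(-3574, Pow(4515, -1)), Mul(1205, Pow(Function('q')(-38), -1))) = Add(Mul(-3574, Pow(4515, -1)), Mul(1205, Pow(171, -1))) = Add(Mul(-3574, Rational(1, 4515)), Mul(1205, Rational(1, 171))) = Add(Rational(-3574, 4515), Rational(1205, 171)) = Rational(1609807, 257355)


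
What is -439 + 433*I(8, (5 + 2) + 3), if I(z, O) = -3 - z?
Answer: -5202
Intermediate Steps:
-439 + 433*I(8, (5 + 2) + 3) = -439 + 433*(-3 - 1*8) = -439 + 433*(-3 - 8) = -439 + 433*(-11) = -439 - 4763 = -5202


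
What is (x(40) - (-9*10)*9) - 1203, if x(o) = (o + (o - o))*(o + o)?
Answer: 2807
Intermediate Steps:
x(o) = 2*o² (x(o) = (o + 0)*(2*o) = o*(2*o) = 2*o²)
(x(40) - (-9*10)*9) - 1203 = (2*40² - (-9*10)*9) - 1203 = (2*1600 - (-90)*9) - 1203 = (3200 - 1*(-810)) - 1203 = (3200 + 810) - 1203 = 4010 - 1203 = 2807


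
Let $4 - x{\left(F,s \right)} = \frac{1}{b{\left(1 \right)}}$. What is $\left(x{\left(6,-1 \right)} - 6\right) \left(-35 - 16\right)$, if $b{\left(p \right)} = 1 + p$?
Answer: $\frac{255}{2} \approx 127.5$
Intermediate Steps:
$x{\left(F,s \right)} = \frac{7}{2}$ ($x{\left(F,s \right)} = 4 - \frac{1}{1 + 1} = 4 - \frac{1}{2} = \frac{7}{2}$)
$\left(x{\left(6,-1 \right)} - 6\right) \left(-35 - 16\right) = \left(\frac{7}{2} - 6\right) \left(-35 - 16\right) = \left(\frac{7}{2} - 6\right) \left(-51\right) = \left(- \frac{5}{2}\right) \left(-51\right) = \frac{255}{2}$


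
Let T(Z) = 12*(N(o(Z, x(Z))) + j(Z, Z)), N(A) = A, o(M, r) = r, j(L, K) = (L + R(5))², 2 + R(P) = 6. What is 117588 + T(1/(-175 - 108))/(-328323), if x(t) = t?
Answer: 1030661195923900/8765020249 ≈ 1.1759e+5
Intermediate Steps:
R(P) = 4 (R(P) = -2 + 6 = 4)
j(L, K) = (4 + L)² (j(L, K) = (L + 4)² = (4 + L)²)
T(Z) = 12*Z + 12*(4 + Z)² (T(Z) = 12*(Z + (4 + Z)²) = 12*Z + 12*(4 + Z)²)
117588 + T(1/(-175 - 108))/(-328323) = 117588 + (12/(-175 - 108) + 12*(4 + 1/(-175 - 108))²)/(-328323) = 117588 + (12/(-283) + 12*(4 + 1/(-283))²)*(-1/328323) = 117588 + (12*(-1/283) + 12*(4 - 1/283)²)*(-1/328323) = 117588 + (-12/283 + 12*(1131/283)²)*(-1/328323) = 117588 + (-12/283 + 12*(1279161/80089))*(-1/328323) = 117588 + (-12/283 + 15349932/80089)*(-1/328323) = 117588 + (15346536/80089)*(-1/328323) = 117588 - 5115512/8765020249 = 1030661195923900/8765020249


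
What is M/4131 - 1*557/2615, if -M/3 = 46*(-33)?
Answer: 1067527/1200285 ≈ 0.88939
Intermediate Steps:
M = 4554 (M = -138*(-33) = -3*(-1518) = 4554)
M/4131 - 1*557/2615 = 4554/4131 - 1*557/2615 = 4554*(1/4131) - 557*1/2615 = 506/459 - 557/2615 = 1067527/1200285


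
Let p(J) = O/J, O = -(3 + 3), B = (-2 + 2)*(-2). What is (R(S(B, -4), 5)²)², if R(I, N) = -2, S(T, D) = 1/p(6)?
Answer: 16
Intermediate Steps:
B = 0 (B = 0*(-2) = 0)
O = -6 (O = -1*6 = -6)
p(J) = -6/J
S(T, D) = -1 (S(T, D) = 1/(-6/6) = 1/(-6*⅙) = 1/(-1) = -1)
(R(S(B, -4), 5)²)² = ((-2)²)² = 4² = 16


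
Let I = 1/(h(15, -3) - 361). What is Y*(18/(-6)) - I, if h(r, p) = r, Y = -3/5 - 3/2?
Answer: 5452/865 ≈ 6.3029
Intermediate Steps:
Y = -21/10 (Y = -3*1/5 - 3*1/2 = -3/5 - 3/2 = -21/10 ≈ -2.1000)
I = -1/346 (I = 1/(15 - 361) = 1/(-346) = -1/346 ≈ -0.0028902)
Y*(18/(-6)) - I = -189/(5*(-6)) - 1*(-1/346) = -189*(-1)/(5*6) + 1/346 = -21/10*(-3) + 1/346 = 63/10 + 1/346 = 5452/865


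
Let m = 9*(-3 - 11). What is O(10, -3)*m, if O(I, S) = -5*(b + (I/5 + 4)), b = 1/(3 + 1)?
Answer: 7875/2 ≈ 3937.5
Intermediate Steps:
b = ¼ (b = 1/4 = ¼ ≈ 0.25000)
O(I, S) = -85/4 - I (O(I, S) = -5*(¼ + (I/5 + 4)) = -5*(¼ + (4 + I/5)) = -5*(17/4 + I/5) = -85/4 - I)
m = -126 (m = 9*(-14) = -126)
O(10, -3)*m = (-85/4 - 1*10)*(-126) = (-85/4 - 10)*(-126) = -125/4*(-126) = 7875/2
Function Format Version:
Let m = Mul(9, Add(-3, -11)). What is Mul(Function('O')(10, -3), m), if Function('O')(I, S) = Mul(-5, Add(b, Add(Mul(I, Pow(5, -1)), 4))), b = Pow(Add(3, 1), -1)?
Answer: Rational(7875, 2) ≈ 3937.5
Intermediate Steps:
b = Rational(1, 4) (b = Pow(4, -1) = Rational(1, 4) ≈ 0.25000)
Function('O')(I, S) = Add(Rational(-85, 4), Mul(-1, I)) (Function('O')(I, S) = Mul(-5, Add(Rational(1, 4), Add(Mul(I, Pow(5, -1)), 4))) = Mul(-5, Add(Rational(1, 4), Add(Mul(I, Rational(1, 5)), 4))) = Mul(-5, Add(Rational(1, 4), Add(Mul(Rational(1, 5), I), 4))) = Mul(-5, Add(Rational(1, 4), Add(4, Mul(Rational(1, 5), I)))) = Mul(-5, Add(Rational(17, 4), Mul(Rational(1, 5), I))) = Add(Rational(-85, 4), Mul(-1, I)))
m = -126 (m = Mul(9, -14) = -126)
Mul(Function('O')(10, -3), m) = Mul(Add(Rational(-85, 4), Mul(-1, 10)), -126) = Mul(Add(Rational(-85, 4), -10), -126) = Mul(Rational(-125, 4), -126) = Rational(7875, 2)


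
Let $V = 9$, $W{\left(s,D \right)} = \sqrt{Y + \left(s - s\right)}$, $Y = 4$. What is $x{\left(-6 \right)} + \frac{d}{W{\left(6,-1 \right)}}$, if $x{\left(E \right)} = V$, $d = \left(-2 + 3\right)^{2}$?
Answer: $\frac{19}{2} \approx 9.5$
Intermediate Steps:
$W{\left(s,D \right)} = 2$ ($W{\left(s,D \right)} = \sqrt{4 + \left(s - s\right)} = \sqrt{4 + 0} = \sqrt{4} = 2$)
$d = 1$ ($d = 1^{2} = 1$)
$x{\left(E \right)} = 9$
$x{\left(-6 \right)} + \frac{d}{W{\left(6,-1 \right)}} = 9 + \frac{1}{2} \cdot 1 = 9 + \frac{1}{2} = \frac{19}{2}$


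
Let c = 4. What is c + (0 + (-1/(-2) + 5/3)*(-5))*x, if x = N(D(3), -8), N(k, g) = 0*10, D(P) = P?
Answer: 4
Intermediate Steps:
N(k, g) = 0
x = 0
c + (0 + (-1/(-2) + 5/3)*(-5))*x = 4 + (0 + (-1/(-2) + 5/3)*(-5))*0 = 4 + (0 + (-1*(-½) + 5*(⅓))*(-5))*0 = 4 + (0 + (½ + 5/3)*(-5))*0 = 4 + (0 + (13/6)*(-5))*0 = 4 + (0 - 65/6)*0 = 4 - 65/6*0 = 4 + 0 = 4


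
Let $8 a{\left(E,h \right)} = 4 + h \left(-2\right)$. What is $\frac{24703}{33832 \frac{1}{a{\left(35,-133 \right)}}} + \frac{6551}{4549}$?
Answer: $\frac{16057016573}{615607072} \approx 26.083$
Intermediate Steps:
$a{\left(E,h \right)} = \frac{1}{2} - \frac{h}{4}$ ($a{\left(E,h \right)} = \frac{4 + h \left(-2\right)}{8} = \frac{4 - 2 h}{8} = \frac{1}{2} - \frac{h}{4}$)
$\frac{24703}{33832 \frac{1}{a{\left(35,-133 \right)}}} + \frac{6551}{4549} = \frac{24703}{33832 \frac{1}{\frac{1}{2} - - \frac{133}{4}}} + \frac{6551}{4549} = \frac{24703}{33832 \frac{1}{\frac{1}{2} + \frac{133}{4}}} + 6551 \cdot \frac{1}{4549} = \frac{24703}{33832 \frac{1}{\frac{135}{4}}} + \frac{6551}{4549} = \frac{24703}{33832 \cdot \frac{4}{135}} + \frac{6551}{4549} = \frac{24703}{\frac{135328}{135}} + \frac{6551}{4549} = 24703 \cdot \frac{135}{135328} + \frac{6551}{4549} = \frac{3334905}{135328} + \frac{6551}{4549} = \frac{16057016573}{615607072}$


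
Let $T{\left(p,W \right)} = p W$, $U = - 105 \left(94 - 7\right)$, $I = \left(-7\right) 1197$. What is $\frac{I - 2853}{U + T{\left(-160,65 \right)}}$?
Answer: $\frac{11232}{19535} \approx 0.57497$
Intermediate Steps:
$I = -8379$
$U = -9135$ ($U = \left(-105\right) 87 = -9135$)
$T{\left(p,W \right)} = W p$
$\frac{I - 2853}{U + T{\left(-160,65 \right)}} = \frac{-8379 - 2853}{-9135 + 65 \left(-160\right)} = - \frac{11232}{-9135 - 10400} = - \frac{11232}{-19535} = \left(-11232\right) \left(- \frac{1}{19535}\right) = \frac{11232}{19535}$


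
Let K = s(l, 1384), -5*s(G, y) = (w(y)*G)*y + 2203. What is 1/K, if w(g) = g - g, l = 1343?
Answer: -5/2203 ≈ -0.0022696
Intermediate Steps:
w(g) = 0
s(G, y) = -2203/5 (s(G, y) = -((0*G)*y + 2203)/5 = -(0*y + 2203)/5 = -(0 + 2203)/5 = -1/5*2203 = -2203/5)
K = -2203/5 ≈ -440.60
1/K = 1/(-2203/5) = -5/2203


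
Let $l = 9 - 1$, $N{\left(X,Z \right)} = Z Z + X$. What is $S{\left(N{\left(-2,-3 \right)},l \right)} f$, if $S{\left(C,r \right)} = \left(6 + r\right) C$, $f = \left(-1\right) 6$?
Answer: $-588$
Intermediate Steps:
$N{\left(X,Z \right)} = X + Z^{2}$ ($N{\left(X,Z \right)} = Z^{2} + X = X + Z^{2}$)
$l = 8$
$f = -6$
$S{\left(C,r \right)} = C \left(6 + r\right)$
$S{\left(N{\left(-2,-3 \right)},l \right)} f = \left(-2 + \left(-3\right)^{2}\right) \left(6 + 8\right) \left(-6\right) = \left(-2 + 9\right) 14 \left(-6\right) = 7 \cdot 14 \left(-6\right) = 98 \left(-6\right) = -588$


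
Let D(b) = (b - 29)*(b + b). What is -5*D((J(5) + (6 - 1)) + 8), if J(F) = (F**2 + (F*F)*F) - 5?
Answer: -203820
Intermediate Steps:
J(F) = -5 + F**2 + F**3 (J(F) = (F**2 + F**2*F) - 5 = (F**2 + F**3) - 5 = -5 + F**2 + F**3)
D(b) = 2*b*(-29 + b) (D(b) = (-29 + b)*(2*b) = 2*b*(-29 + b))
-5*D((J(5) + (6 - 1)) + 8) = -10*(((-5 + 5**2 + 5**3) + (6 - 1)) + 8)*(-29 + (((-5 + 5**2 + 5**3) + (6 - 1)) + 8)) = -10*(((-5 + 25 + 125) + 5) + 8)*(-29 + (((-5 + 25 + 125) + 5) + 8)) = -10*((145 + 5) + 8)*(-29 + ((145 + 5) + 8)) = -10*(150 + 8)*(-29 + (150 + 8)) = -10*158*(-29 + 158) = -10*158*129 = -5*40764 = -203820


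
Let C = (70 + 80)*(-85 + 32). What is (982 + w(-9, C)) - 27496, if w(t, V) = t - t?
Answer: -26514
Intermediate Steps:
C = -7950 (C = 150*(-53) = -7950)
w(t, V) = 0
(982 + w(-9, C)) - 27496 = (982 + 0) - 27496 = 982 - 27496 = -26514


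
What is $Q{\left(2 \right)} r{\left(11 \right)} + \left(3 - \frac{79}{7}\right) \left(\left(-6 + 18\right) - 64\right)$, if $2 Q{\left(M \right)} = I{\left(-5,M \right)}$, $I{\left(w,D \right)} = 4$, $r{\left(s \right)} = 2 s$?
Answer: $\frac{3324}{7} \approx 474.86$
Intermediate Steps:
$Q{\left(M \right)} = 2$ ($Q{\left(M \right)} = \frac{1}{2} \cdot 4 = 2$)
$Q{\left(2 \right)} r{\left(11 \right)} + \left(3 - \frac{79}{7}\right) \left(\left(-6 + 18\right) - 64\right) = 2 \cdot 2 \cdot 11 + \left(3 - \frac{79}{7}\right) \left(\left(-6 + 18\right) - 64\right) = 2 \cdot 22 + \left(3 - \frac{79}{7}\right) \left(12 - 64\right) = 44 + \left(3 - \frac{79}{7}\right) \left(-52\right) = 44 - - \frac{3016}{7} = 44 + \frac{3016}{7} = \frac{3324}{7}$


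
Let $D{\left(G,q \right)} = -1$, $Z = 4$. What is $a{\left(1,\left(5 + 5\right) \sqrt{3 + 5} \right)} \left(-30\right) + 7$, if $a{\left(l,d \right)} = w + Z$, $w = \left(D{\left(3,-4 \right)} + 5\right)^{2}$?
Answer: $-593$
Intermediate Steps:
$w = 16$ ($w = \left(-1 + 5\right)^{2} = 4^{2} = 16$)
$a{\left(l,d \right)} = 20$ ($a{\left(l,d \right)} = 16 + 4 = 20$)
$a{\left(1,\left(5 + 5\right) \sqrt{3 + 5} \right)} \left(-30\right) + 7 = 20 \left(-30\right) + 7 = -600 + 7 = -593$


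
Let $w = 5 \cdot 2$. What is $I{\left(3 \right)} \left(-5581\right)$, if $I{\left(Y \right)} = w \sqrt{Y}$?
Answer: $- 55810 \sqrt{3} \approx -96666.0$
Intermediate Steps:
$w = 10$
$I{\left(Y \right)} = 10 \sqrt{Y}$
$I{\left(3 \right)} \left(-5581\right) = 10 \sqrt{3} \left(-5581\right) = - 55810 \sqrt{3}$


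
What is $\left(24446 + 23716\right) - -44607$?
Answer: $92769$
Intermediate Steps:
$\left(24446 + 23716\right) - -44607 = 48162 + 44607 = 92769$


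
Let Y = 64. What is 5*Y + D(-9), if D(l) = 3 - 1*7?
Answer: 316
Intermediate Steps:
D(l) = -4 (D(l) = 3 - 7 = -4)
5*Y + D(-9) = 5*64 - 4 = 320 - 4 = 316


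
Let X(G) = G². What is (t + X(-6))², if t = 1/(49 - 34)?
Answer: 292681/225 ≈ 1300.8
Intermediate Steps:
t = 1/15 ≈ 0.066667
(t + X(-6))² = (1/15 + (-6)²)² = (1/15 + 36)² = (541/15)² = 292681/225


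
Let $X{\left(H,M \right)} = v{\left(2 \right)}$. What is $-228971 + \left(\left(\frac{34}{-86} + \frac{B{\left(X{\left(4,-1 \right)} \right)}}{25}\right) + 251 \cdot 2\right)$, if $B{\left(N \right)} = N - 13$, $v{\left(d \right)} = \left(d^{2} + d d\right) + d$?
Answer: $- \frac{245604729}{1075} \approx -2.2847 \cdot 10^{5}$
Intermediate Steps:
$v{\left(d \right)} = d + 2 d^{2}$ ($v{\left(d \right)} = \left(d^{2} + d^{2}\right) + d = 2 d^{2} + d = d + 2 d^{2}$)
$X{\left(H,M \right)} = 10$ ($X{\left(H,M \right)} = 2 \left(1 + 2 \cdot 2\right) = 2 \left(1 + 4\right) = 2 \cdot 5 = 10$)
$B{\left(N \right)} = -13 + N$
$-228971 + \left(\left(\frac{34}{-86} + \frac{B{\left(X{\left(4,-1 \right)} \right)}}{25}\right) + 251 \cdot 2\right) = -228971 + \left(\left(\frac{34}{-86} + \frac{-13 + 10}{25}\right) + 251 \cdot 2\right) = -228971 + \left(\left(34 \left(- \frac{1}{86}\right) - \frac{3}{25}\right) + 502\right) = -228971 + \left(\left(- \frac{17}{43} - \frac{3}{25}\right) + 502\right) = -228971 + \left(- \frac{554}{1075} + 502\right) = -228971 + \frac{539096}{1075} = - \frac{245604729}{1075}$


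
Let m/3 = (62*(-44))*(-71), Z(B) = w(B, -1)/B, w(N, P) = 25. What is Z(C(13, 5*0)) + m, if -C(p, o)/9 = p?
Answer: 67984463/117 ≈ 5.8106e+5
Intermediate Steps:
C(p, o) = -9*p
Z(B) = 25/B
m = 581064 (m = 3*((62*(-44))*(-71)) = 3*(-2728*(-71)) = 3*193688 = 581064)
Z(C(13, 5*0)) + m = 25/((-9*13)) + 581064 = 25/(-117) + 581064 = 25*(-1/117) + 581064 = -25/117 + 581064 = 67984463/117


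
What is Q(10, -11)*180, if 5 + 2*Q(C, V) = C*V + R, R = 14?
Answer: -9090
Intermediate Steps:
Q(C, V) = 9/2 + C*V/2 (Q(C, V) = -5/2 + (C*V + 14)/2 = -5/2 + (14 + C*V)/2 = -5/2 + (7 + C*V/2) = 9/2 + C*V/2)
Q(10, -11)*180 = (9/2 + (½)*10*(-11))*180 = (9/2 - 55)*180 = -101/2*180 = -9090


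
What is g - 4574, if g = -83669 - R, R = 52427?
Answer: -140670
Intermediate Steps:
g = -136096 (g = -83669 - 1*52427 = -83669 - 52427 = -136096)
g - 4574 = -136096 - 4574 = -140670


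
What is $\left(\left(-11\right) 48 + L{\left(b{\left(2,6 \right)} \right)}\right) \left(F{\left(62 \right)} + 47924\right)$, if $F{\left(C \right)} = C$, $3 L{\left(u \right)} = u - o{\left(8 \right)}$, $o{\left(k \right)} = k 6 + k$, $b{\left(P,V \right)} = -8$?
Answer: $- \frac{79080928}{3} \approx -2.636 \cdot 10^{7}$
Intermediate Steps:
$o{\left(k \right)} = 7 k$ ($o{\left(k \right)} = 6 k + k = 7 k$)
$L{\left(u \right)} = - \frac{56}{3} + \frac{u}{3}$ ($L{\left(u \right)} = \frac{u - 7 \cdot 8}{3} = \frac{u - 56}{3} = \frac{-56 + u}{3} = - \frac{56}{3} + \frac{u}{3}$)
$\left(\left(-11\right) 48 + L{\left(b{\left(2,6 \right)} \right)}\right) \left(F{\left(62 \right)} + 47924\right) = \left(\left(-11\right) 48 + \left(- \frac{56}{3} + \frac{1}{3} \left(-8\right)\right)\right) \left(62 + 47924\right) = \left(-528 - \frac{64}{3}\right) 47986 = \left(- \frac{1648}{3}\right) 47986 = - \frac{79080928}{3}$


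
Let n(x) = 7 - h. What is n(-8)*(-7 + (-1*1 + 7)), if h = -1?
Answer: -8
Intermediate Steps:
n(x) = 8 (n(x) = 7 - 1*(-1) = 7 + 1 = 8)
n(-8)*(-7 + (-1*1 + 7)) = 8*(-7 + (-1*1 + 7)) = 8*(-7 + (-1 + 7)) = 8*(-7 + 6) = 8*(-1) = -8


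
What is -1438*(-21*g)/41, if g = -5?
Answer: -150990/41 ≈ -3682.7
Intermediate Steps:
-1438*(-21*g)/41 = -1438*(-21*(-5))/41 = -150990/41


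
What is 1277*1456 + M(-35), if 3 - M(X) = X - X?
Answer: 1859315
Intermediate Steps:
M(X) = 3 (M(X) = 3 - (X - X) = 3 - 1*0 = 3 + 0 = 3)
1277*1456 + M(-35) = 1277*1456 + 3 = 1859312 + 3 = 1859315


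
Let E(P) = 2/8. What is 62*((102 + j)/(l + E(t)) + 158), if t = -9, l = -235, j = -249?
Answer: 3078300/313 ≈ 9834.8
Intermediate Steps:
E(P) = ¼ (E(P) = 2*(⅛) = ¼)
62*((102 + j)/(l + E(t)) + 158) = 62*((102 - 249)/(-235 + ¼) + 158) = 62*(-147/(-939/4) + 158) = 62*(-147*(-4/939) + 158) = 62*(196/313 + 158) = 62*(49650/313) = 3078300/313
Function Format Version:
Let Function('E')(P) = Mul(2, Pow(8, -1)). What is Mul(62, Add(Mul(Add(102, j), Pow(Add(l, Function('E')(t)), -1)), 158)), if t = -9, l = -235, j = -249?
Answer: Rational(3078300, 313) ≈ 9834.8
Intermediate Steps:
Function('E')(P) = Rational(1, 4) (Function('E')(P) = Mul(2, Rational(1, 8)) = Rational(1, 4))
Mul(62, Add(Mul(Add(102, j), Pow(Add(l, Function('E')(t)), -1)), 158)) = Mul(62, Add(Mul(Add(102, -249), Pow(Add(-235, Rational(1, 4)), -1)), 158)) = Mul(62, Add(Mul(-147, Pow(Rational(-939, 4), -1)), 158)) = Mul(62, Add(Mul(-147, Rational(-4, 939)), 158)) = Mul(62, Add(Rational(196, 313), 158)) = Mul(62, Rational(49650, 313)) = Rational(3078300, 313)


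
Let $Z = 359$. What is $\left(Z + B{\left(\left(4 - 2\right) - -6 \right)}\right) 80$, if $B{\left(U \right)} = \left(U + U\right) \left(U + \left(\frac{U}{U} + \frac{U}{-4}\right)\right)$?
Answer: $37680$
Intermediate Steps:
$B{\left(U \right)} = 2 U \left(1 + \frac{3 U}{4}\right)$ ($B{\left(U \right)} = 2 U \left(U + \left(1 + U \left(- \frac{1}{4}\right)\right)\right) = 2 U \left(U - \left(-1 + \frac{U}{4}\right)\right) = 2 U \left(1 + \frac{3 U}{4}\right)$)
$\left(Z + B{\left(\left(4 - 2\right) - -6 \right)}\right) 80 = \left(359 + \frac{\left(\left(4 - 2\right) - -6\right) \left(4 + 3 \left(\left(4 - 2\right) - -6\right)\right)}{2}\right) 80 = \left(359 + \frac{\left(\left(4 - 2\right) + 6\right) \left(4 + 3 \left(\left(4 - 2\right) + 6\right)\right)}{2}\right) 80 = \left(359 + \frac{\left(2 + 6\right) \left(4 + 3 \left(2 + 6\right)\right)}{2}\right) 80 = \left(359 + \frac{1}{2} \cdot 8 \left(4 + 3 \cdot 8\right)\right) 80 = \left(359 + \frac{1}{2} \cdot 8 \left(4 + 24\right)\right) 80 = \left(359 + \frac{1}{2} \cdot 8 \cdot 28\right) 80 = \left(359 + 112\right) 80 = 471 \cdot 80 = 37680$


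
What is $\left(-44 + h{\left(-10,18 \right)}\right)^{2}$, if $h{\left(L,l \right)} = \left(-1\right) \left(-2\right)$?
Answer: $1764$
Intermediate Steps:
$h{\left(L,l \right)} = 2$
$\left(-44 + h{\left(-10,18 \right)}\right)^{2} = \left(-44 + 2\right)^{2} = \left(-42\right)^{2} = 1764$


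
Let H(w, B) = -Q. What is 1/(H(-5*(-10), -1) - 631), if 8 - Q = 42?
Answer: -1/597 ≈ -0.0016750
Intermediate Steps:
Q = -34 (Q = 8 - 1*42 = 8 - 42 = -34)
H(w, B) = 34 (H(w, B) = -1*(-34) = 34)
1/(H(-5*(-10), -1) - 631) = 1/(34 - 631) = 1/(-597) = -1/597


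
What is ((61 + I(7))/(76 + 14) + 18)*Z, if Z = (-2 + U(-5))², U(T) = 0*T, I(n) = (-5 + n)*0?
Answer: 3362/45 ≈ 74.711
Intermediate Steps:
I(n) = 0
U(T) = 0
Z = 4 (Z = (-2 + 0)² = (-2)² = 4)
((61 + I(7))/(76 + 14) + 18)*Z = ((61 + 0)/(76 + 14) + 18)*4 = (61/90 + 18)*4 = (1681/90)*4 = 3362/45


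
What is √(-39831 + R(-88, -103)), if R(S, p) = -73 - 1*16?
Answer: 4*I*√2495 ≈ 199.8*I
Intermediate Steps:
R(S, p) = -89 (R(S, p) = -73 - 16 = -89)
√(-39831 + R(-88, -103)) = √(-39831 - 89) = √(-39920) = 4*I*√2495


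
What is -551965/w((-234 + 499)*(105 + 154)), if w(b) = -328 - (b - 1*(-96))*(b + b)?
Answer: 551965/9434704698 ≈ 5.8504e-5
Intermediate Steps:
w(b) = -328 - 2*b*(96 + b) (w(b) = -328 - (b + 96)*2*b = -328 - (96 + b)*2*b = -328 - 2*b*(96 + b))
-551965/w((-234 + 499)*(105 + 154)) = -551965/(-328 - 192*(-234 + 499)*(105 + 154) - 2*(-234 + 499)²*(105 + 154)²) = -551965/(-328 - 50880*259 - 2*(265*259)²) = -551965/(-328 - 192*68635 - 2*68635²) = -551965/(-328 - 13177920 - 2*4710763225) = -551965/(-328 - 13177920 - 9421526450) = -551965/(-9434704698) = -551965*(-1/9434704698) = 551965/9434704698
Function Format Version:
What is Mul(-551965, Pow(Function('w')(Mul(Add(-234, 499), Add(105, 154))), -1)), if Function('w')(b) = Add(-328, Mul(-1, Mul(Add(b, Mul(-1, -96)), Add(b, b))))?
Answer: Rational(551965, 9434704698) ≈ 5.8504e-5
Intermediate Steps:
Function('w')(b) = Add(-328, Mul(-2, b, Add(96, b))) (Function('w')(b) = Add(-328, Mul(-1, Mul(Add(b, 96), Mul(2, b)))) = Add(-328, Mul(-1, Mul(Add(96, b), Mul(2, b)))) = Add(-328, Mul(-1, Mul(2, b, Add(96, b)))) = Add(-328, Mul(-2, b, Add(96, b))))
Mul(-551965, Pow(Function('w')(Mul(Add(-234, 499), Add(105, 154))), -1)) = Mul(-551965, Pow(Add(-328, Mul(-192, Mul(Add(-234, 499), Add(105, 154))), Mul(-2, Pow(Mul(Add(-234, 499), Add(105, 154)), 2))), -1)) = Mul(-551965, Pow(Add(-328, Mul(-192, Mul(265, 259)), Mul(-2, Pow(Mul(265, 259), 2))), -1)) = Mul(-551965, Pow(Add(-328, Mul(-192, 68635), Mul(-2, Pow(68635, 2))), -1)) = Mul(-551965, Pow(Add(-328, -13177920, Mul(-2, 4710763225)), -1)) = Mul(-551965, Pow(Add(-328, -13177920, -9421526450), -1)) = Mul(-551965, Pow(-9434704698, -1)) = Mul(-551965, Rational(-1, 9434704698)) = Rational(551965, 9434704698)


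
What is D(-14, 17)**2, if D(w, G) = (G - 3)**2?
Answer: 38416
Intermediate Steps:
D(w, G) = (-3 + G)**2
D(-14, 17)**2 = ((-3 + 17)**2)**2 = (14**2)**2 = 196**2 = 38416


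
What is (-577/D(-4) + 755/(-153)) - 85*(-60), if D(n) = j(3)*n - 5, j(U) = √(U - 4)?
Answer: 32402750/6273 - 2308*I/41 ≈ 5165.4 - 56.293*I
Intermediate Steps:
j(U) = √(-4 + U)
D(n) = -5 + I*n (D(n) = √(-4 + 3)*n - 5 = √(-1)*n - 5 = I*n - 5 = -5 + I*n)
(-577/D(-4) + 755/(-153)) - 85*(-60) = (-577/(-5 + I*(-4)) + 755/(-153)) - 85*(-60) = (-577*(-5 + 4*I)/41 + 755*(-1/153)) + 5100 = (-577*(-5 + 4*I)/41 - 755/153) + 5100 = (-755/153 - 577*(-5 + 4*I)/41) + 5100 = 779545/153 - 577*(-5 + 4*I)/41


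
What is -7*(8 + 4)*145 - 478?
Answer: -12658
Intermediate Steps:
-7*(8 + 4)*145 - 478 = -7*12*145 - 478 = -84*145 - 478 = -12180 - 478 = -12658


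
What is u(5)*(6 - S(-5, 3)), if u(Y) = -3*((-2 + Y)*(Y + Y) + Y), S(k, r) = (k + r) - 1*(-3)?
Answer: -525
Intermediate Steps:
S(k, r) = 3 + k + r (S(k, r) = (k + r) + 3 = 3 + k + r)
u(Y) = -3*Y - 6*Y*(-2 + Y) (u(Y) = -3*((-2 + Y)*(2*Y) + Y) = -3*(2*Y*(-2 + Y) + Y) = -3*(Y + 2*Y*(-2 + Y)) = -3*Y - 6*Y*(-2 + Y))
u(5)*(6 - S(-5, 3)) = (3*5*(3 - 2*5))*(6 - (3 - 5 + 3)) = (3*5*(3 - 10))*(6 - 1*1) = (3*5*(-7))*(6 - 1) = -105*5 = -525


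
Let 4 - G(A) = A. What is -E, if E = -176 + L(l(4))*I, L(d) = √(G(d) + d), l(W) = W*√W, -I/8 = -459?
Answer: -7168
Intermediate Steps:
I = 3672 (I = -8*(-459) = 3672)
l(W) = W^(3/2)
G(A) = 4 - A
L(d) = 2 (L(d) = √((4 - d) + d) = √4 = 2)
E = 7168 (E = -176 + 2*3672 = -176 + 7344 = 7168)
-E = -1*7168 = -7168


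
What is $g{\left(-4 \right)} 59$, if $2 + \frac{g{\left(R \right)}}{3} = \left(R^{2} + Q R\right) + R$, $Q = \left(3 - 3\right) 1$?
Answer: $1770$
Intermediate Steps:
$Q = 0$ ($Q = 0 \cdot 1 = 0$)
$g{\left(R \right)} = -6 + 3 R + 3 R^{2}$ ($g{\left(R \right)} = -6 + 3 \left(\left(R^{2} + 0 R\right) + R\right) = -6 + 3 \left(\left(R^{2} + 0\right) + R\right) = -6 + 3 \left(R^{2} + R\right) = -6 + 3 \left(R + R^{2}\right) = -6 + \left(3 R + 3 R^{2}\right) = -6 + 3 R + 3 R^{2}$)
$g{\left(-4 \right)} 59 = \left(-6 + 3 \left(-4\right) + 3 \left(-4\right)^{2}\right) 59 = \left(-6 - 12 + 3 \cdot 16\right) 59 = \left(-6 - 12 + 48\right) 59 = 30 \cdot 59 = 1770$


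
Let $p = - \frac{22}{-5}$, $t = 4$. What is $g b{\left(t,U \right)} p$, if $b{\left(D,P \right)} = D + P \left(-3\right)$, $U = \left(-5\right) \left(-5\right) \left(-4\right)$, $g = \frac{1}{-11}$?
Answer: $- \frac{608}{5} \approx -121.6$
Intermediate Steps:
$g = - \frac{1}{11} \approx -0.090909$
$U = -100$ ($U = 25 \left(-4\right) = -100$)
$b{\left(D,P \right)} = D - 3 P$
$p = \frac{22}{5}$ ($p = \left(-22\right) \left(- \frac{1}{5}\right) = \frac{22}{5} \approx 4.4$)
$g b{\left(t,U \right)} p = - \frac{4 - -300}{11} \cdot \frac{22}{5} = - \frac{4 + 300}{11} \cdot \frac{22}{5} = \left(- \frac{1}{11}\right) 304 \cdot \frac{22}{5} = \left(- \frac{304}{11}\right) \frac{22}{5} = - \frac{608}{5}$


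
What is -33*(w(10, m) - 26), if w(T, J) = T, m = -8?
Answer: 528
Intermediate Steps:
-33*(w(10, m) - 26) = -33*(10 - 26) = -33*(-16) = 528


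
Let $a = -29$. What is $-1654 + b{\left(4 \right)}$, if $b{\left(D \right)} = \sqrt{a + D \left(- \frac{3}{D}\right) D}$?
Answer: $-1654 + i \sqrt{41} \approx -1654.0 + 6.4031 i$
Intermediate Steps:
$b{\left(D \right)} = \sqrt{-29 - 3 D}$ ($b{\left(D \right)} = \sqrt{-29 + D \left(- \frac{3}{D}\right) D} = \sqrt{-29 - 3 D}$)
$-1654 + b{\left(4 \right)} = -1654 + \sqrt{-29 - 12} = -1654 + \sqrt{-41} = -1654 + i \sqrt{41}$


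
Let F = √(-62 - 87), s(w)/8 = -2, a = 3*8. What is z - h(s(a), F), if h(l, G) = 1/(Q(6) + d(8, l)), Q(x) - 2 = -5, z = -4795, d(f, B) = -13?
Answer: -76719/16 ≈ -4794.9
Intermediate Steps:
a = 24
s(w) = -16 (s(w) = 8*(-2) = -16)
Q(x) = -3 (Q(x) = 2 - 5 = -3)
F = I*√149 (F = √(-149) = I*√149 ≈ 12.207*I)
h(l, G) = -1/16 (h(l, G) = 1/(-3 - 13) = 1/(-16) = -1/16)
z - h(s(a), F) = -4795 - 1*(-1/16) = -4795 + 1/16 = -76719/16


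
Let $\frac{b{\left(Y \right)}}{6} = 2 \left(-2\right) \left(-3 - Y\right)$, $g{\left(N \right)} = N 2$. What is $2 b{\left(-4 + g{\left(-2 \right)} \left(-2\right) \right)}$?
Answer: $336$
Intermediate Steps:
$g{\left(N \right)} = 2 N$
$b{\left(Y \right)} = 72 + 24 Y$ ($b{\left(Y \right)} = 6 \cdot 2 \left(-2\right) \left(-3 - Y\right) = 6 \left(- 4 \left(-3 - Y\right)\right) = 6 \left(12 + 4 Y\right) = 72 + 24 Y$)
$2 b{\left(-4 + g{\left(-2 \right)} \left(-2\right) \right)} = 2 \left(72 + 24 \left(-4 + 2 \left(-2\right) \left(-2\right)\right)\right) = 2 \left(72 + 24 \left(-4 - -8\right)\right) = 2 \left(72 + 24 \left(-4 + 8\right)\right) = 2 \left(72 + 24 \cdot 4\right) = 2 \left(72 + 96\right) = 2 \cdot 168 = 336$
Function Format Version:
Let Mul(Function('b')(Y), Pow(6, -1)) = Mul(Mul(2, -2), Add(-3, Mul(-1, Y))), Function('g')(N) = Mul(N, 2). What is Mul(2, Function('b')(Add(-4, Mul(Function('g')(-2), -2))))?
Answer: 336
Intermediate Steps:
Function('g')(N) = Mul(2, N)
Function('b')(Y) = Add(72, Mul(24, Y)) (Function('b')(Y) = Mul(6, Mul(Mul(2, -2), Add(-3, Mul(-1, Y)))) = Mul(6, Mul(-4, Add(-3, Mul(-1, Y)))) = Mul(6, Add(12, Mul(4, Y))) = Add(72, Mul(24, Y)))
Mul(2, Function('b')(Add(-4, Mul(Function('g')(-2), -2)))) = Mul(2, Add(72, Mul(24, Add(-4, Mul(Mul(2, -2), -2))))) = Mul(2, Add(72, Mul(24, Add(-4, Mul(-4, -2))))) = Mul(2, Add(72, Mul(24, Add(-4, 8)))) = Mul(2, Add(72, Mul(24, 4))) = Mul(2, Add(72, 96)) = Mul(2, 168) = 336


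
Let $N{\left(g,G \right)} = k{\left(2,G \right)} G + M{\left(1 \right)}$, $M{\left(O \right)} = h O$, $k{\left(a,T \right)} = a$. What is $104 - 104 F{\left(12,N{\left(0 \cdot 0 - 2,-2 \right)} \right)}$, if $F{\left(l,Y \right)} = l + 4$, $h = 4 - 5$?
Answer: $-1560$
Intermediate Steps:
$h = -1$
$M{\left(O \right)} = - O$
$N{\left(g,G \right)} = -1 + 2 G$ ($N{\left(g,G \right)} = 2 G - 1 = -1 + 2 G$)
$F{\left(l,Y \right)} = 4 + l$
$104 - 104 F{\left(12,N{\left(0 \cdot 0 - 2,-2 \right)} \right)} = 104 - 104 \left(4 + 12\right) = 104 - 1664 = -1560$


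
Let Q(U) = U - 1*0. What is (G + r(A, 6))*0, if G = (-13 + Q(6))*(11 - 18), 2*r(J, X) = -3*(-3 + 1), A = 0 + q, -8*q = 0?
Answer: 0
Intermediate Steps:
q = 0 (q = -⅛*0 = 0)
Q(U) = U (Q(U) = U + 0 = U)
A = 0 (A = 0 + 0 = 0)
r(J, X) = 3 (r(J, X) = (-3*(-3 + 1))/2 = (-3*(-2))/2 = (½)*6 = 3)
G = 49 (G = (-13 + 6)*(11 - 18) = -7*(-7) = 49)
(G + r(A, 6))*0 = (49 + 3)*0 = 52*0 = 0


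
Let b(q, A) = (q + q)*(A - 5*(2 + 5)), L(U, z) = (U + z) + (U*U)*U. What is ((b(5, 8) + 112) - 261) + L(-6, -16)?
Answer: -657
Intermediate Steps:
L(U, z) = U + z + U**3 (L(U, z) = (U + z) + U**2*U = (U + z) + U**3 = U + z + U**3)
b(q, A) = 2*q*(-35 + A) (b(q, A) = (2*q)*(A - 5*7) = (2*q)*(A - 35) = (2*q)*(-35 + A) = 2*q*(-35 + A))
((b(5, 8) + 112) - 261) + L(-6, -16) = ((2*5*(-35 + 8) + 112) - 261) + (-6 - 16 + (-6)**3) = ((2*5*(-27) + 112) - 261) + (-6 - 16 - 216) = ((-270 + 112) - 261) - 238 = (-158 - 261) - 238 = -419 - 238 = -657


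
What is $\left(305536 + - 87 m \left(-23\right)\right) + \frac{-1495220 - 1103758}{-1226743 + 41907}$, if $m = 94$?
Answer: $\frac{292436596829}{592418} \approx 4.9363 \cdot 10^{5}$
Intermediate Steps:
$\left(305536 + - 87 m \left(-23\right)\right) + \frac{-1495220 - 1103758}{-1226743 + 41907} = \left(305536 + \left(-87\right) 94 \left(-23\right)\right) + \frac{-1495220 - 1103758}{-1226743 + 41907} = \left(305536 - -188094\right) - \frac{2598978}{-1184836} = \left(305536 + 188094\right) - - \frac{1299489}{592418} = 493630 + \frac{1299489}{592418} = \frac{292436596829}{592418}$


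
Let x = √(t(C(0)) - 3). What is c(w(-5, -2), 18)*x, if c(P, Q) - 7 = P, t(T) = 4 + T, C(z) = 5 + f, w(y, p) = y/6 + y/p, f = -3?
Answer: 26*√3/3 ≈ 15.011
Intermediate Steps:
w(y, p) = y/6 + y/p (w(y, p) = y*(⅙) + y/p = y/6 + y/p)
C(z) = 2 (C(z) = 5 - 3 = 2)
c(P, Q) = 7 + P
x = √3 (x = √((4 + 2) - 3) = √(6 - 3) = √3 ≈ 1.7320)
c(w(-5, -2), 18)*x = (7 + ((⅙)*(-5) - 5/(-2)))*√3 = (7 + (-⅚ - 5*(-½)))*√3 = (7 + (-⅚ + 5/2))*√3 = (7 + 5/3)*√3 = 26*√3/3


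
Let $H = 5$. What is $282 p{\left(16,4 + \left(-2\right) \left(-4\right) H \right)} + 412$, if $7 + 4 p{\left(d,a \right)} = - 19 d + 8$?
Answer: $- \frac{41899}{2} \approx -20950.0$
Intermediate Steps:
$p{\left(d,a \right)} = \frac{1}{4} - \frac{19 d}{4}$ ($p{\left(d,a \right)} = - \frac{7}{4} + \frac{- 19 d + 8}{4} = - \frac{7}{4} + \frac{8 - 19 d}{4} = - \frac{7}{4} - \left(-2 + \frac{19 d}{4}\right) = \frac{1}{4} - \frac{19 d}{4}$)
$282 p{\left(16,4 + \left(-2\right) \left(-4\right) H \right)} + 412 = 282 \left(\frac{1}{4} - 76\right) + 412 = 282 \left(- \frac{303}{4}\right) + 412 = - \frac{42723}{2} + 412 = - \frac{41899}{2}$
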